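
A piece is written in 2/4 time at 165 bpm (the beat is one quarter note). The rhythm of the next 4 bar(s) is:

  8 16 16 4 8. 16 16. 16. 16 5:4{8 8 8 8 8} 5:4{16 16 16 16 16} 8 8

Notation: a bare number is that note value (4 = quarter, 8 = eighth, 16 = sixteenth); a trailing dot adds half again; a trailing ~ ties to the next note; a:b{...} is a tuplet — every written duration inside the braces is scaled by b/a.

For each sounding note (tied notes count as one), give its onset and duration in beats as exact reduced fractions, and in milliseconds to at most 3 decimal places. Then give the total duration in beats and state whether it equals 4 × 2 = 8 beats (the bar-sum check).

1) 0.0ms=0b +181.818ms=1/2b
2) 181.818ms=1/2b +90.909ms=1/4b
3) 272.727ms=3/4b +90.909ms=1/4b
4) 363.636ms=1b +363.636ms=1b
5) 727.273ms=2b +272.727ms=3/4b
6) 1000.0ms=11/4b +90.909ms=1/4b
7) 1090.909ms=3b +136.364ms=3/8b
8) 1227.273ms=27/8b +136.364ms=3/8b
9) 1363.636ms=15/4b +90.909ms=1/4b
10) 1454.545ms=4b +145.455ms=2/5b
11) 1600.0ms=22/5b +145.455ms=2/5b
12) 1745.455ms=24/5b +145.455ms=2/5b
13) 1890.909ms=26/5b +145.455ms=2/5b
14) 2036.364ms=28/5b +145.455ms=2/5b
15) 2181.818ms=6b +72.727ms=1/5b
16) 2254.545ms=31/5b +72.727ms=1/5b
17) 2327.273ms=32/5b +72.727ms=1/5b
18) 2400.0ms=33/5b +72.727ms=1/5b
19) 2472.727ms=34/5b +72.727ms=1/5b
20) 2545.455ms=7b +181.818ms=1/2b
21) 2727.273ms=15/2b +181.818ms=1/2b
Σ=8b of 8 (165bpm 2/4) — PASS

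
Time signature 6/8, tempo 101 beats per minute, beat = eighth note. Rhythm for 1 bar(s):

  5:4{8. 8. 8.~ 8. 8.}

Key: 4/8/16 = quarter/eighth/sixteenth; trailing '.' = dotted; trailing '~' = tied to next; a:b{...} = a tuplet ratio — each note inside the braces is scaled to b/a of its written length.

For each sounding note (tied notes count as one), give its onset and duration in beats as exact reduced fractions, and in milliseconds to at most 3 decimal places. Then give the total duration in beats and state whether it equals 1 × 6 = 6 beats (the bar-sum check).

1) 0.0ms=0b +712.871ms=6/5b
2) 712.871ms=6/5b +712.871ms=6/5b
3) 1425.743ms=12/5b +1425.743ms=12/5b
4) 2851.485ms=24/5b +712.871ms=6/5b
Σ=6b of 6 (101bpm 6/8) — PASS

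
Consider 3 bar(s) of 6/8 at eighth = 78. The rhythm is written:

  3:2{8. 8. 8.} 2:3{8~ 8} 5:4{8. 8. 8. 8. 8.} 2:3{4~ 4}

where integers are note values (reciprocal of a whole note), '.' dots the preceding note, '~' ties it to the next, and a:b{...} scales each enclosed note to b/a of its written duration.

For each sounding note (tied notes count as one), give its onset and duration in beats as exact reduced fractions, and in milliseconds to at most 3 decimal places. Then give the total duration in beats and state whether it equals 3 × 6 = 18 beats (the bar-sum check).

1) 0.0ms=0b +769.231ms=1b
2) 769.231ms=1b +769.231ms=1b
3) 1538.462ms=2b +769.231ms=1b
4) 2307.692ms=3b +2307.692ms=3b
5) 4615.385ms=6b +923.077ms=6/5b
6) 5538.462ms=36/5b +923.077ms=6/5b
7) 6461.538ms=42/5b +923.077ms=6/5b
8) 7384.615ms=48/5b +923.077ms=6/5b
9) 8307.692ms=54/5b +923.077ms=6/5b
10) 9230.769ms=12b +4615.385ms=6b
Σ=18b of 18 (78bpm 6/8) — PASS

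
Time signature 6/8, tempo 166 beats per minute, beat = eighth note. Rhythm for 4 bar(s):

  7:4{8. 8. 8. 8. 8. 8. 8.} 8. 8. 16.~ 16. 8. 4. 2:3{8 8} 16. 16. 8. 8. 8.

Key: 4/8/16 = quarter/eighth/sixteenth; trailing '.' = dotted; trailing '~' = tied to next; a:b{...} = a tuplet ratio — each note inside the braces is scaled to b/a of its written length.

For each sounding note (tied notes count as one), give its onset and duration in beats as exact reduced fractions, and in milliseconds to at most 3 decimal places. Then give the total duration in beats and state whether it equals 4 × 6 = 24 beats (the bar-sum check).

1) 0.0ms=0b +309.811ms=6/7b
2) 309.811ms=6/7b +309.811ms=6/7b
3) 619.621ms=12/7b +309.811ms=6/7b
4) 929.432ms=18/7b +309.811ms=6/7b
5) 1239.243ms=24/7b +309.811ms=6/7b
6) 1549.053ms=30/7b +309.811ms=6/7b
7) 1858.864ms=36/7b +309.811ms=6/7b
8) 2168.675ms=6b +542.169ms=3/2b
9) 2710.843ms=15/2b +542.169ms=3/2b
10) 3253.012ms=9b +542.169ms=3/2b
11) 3795.181ms=21/2b +542.169ms=3/2b
12) 4337.349ms=12b +1084.337ms=3b
13) 5421.687ms=15b +542.169ms=3/2b
14) 5963.855ms=33/2b +542.169ms=3/2b
15) 6506.024ms=18b +271.084ms=3/4b
16) 6777.108ms=75/4b +271.084ms=3/4b
17) 7048.193ms=39/2b +542.169ms=3/2b
18) 7590.361ms=21b +542.169ms=3/2b
19) 8132.53ms=45/2b +542.169ms=3/2b
Σ=24b of 24 (166bpm 6/8) — PASS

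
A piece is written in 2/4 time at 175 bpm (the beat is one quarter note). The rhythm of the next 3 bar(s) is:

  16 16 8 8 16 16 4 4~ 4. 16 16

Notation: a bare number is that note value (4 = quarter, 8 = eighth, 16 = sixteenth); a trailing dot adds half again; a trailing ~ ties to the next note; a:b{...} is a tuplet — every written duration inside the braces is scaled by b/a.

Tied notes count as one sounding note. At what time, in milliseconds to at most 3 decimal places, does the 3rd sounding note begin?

note 3 onset = 1/2b = 171.429ms

1. 0.0ms @ 0 + 85.714ms (1/4)
2. 85.714ms @ 1/4 + 85.714ms (1/4)
3. 171.429ms @ 1/2 + 171.429ms (1/2)
4. 342.857ms @ 1 + 171.429ms (1/2)
5. 514.286ms @ 3/2 + 85.714ms (1/4)
6. 600.0ms @ 7/4 + 85.714ms (1/4)
7. 685.714ms @ 2 + 342.857ms (1)
8. 1028.571ms @ 3 + 857.143ms (5/2)
9. 1885.714ms @ 11/2 + 85.714ms (1/4)
10. 1971.429ms @ 23/4 + 85.714ms (1/4)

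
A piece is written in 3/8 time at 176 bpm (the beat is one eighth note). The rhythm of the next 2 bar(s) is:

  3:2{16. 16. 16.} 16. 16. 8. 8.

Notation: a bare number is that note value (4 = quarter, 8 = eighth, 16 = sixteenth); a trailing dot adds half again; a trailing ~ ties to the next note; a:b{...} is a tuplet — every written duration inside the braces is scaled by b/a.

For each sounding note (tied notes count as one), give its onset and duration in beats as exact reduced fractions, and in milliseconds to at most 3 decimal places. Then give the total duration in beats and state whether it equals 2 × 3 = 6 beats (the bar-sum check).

1) 0.0ms=0b +170.455ms=1/2b
2) 170.455ms=1/2b +170.455ms=1/2b
3) 340.909ms=1b +170.455ms=1/2b
4) 511.364ms=3/2b +255.682ms=3/4b
5) 767.045ms=9/4b +255.682ms=3/4b
6) 1022.727ms=3b +511.364ms=3/2b
7) 1534.091ms=9/2b +511.364ms=3/2b
Σ=6b of 6 (176bpm 3/8) — PASS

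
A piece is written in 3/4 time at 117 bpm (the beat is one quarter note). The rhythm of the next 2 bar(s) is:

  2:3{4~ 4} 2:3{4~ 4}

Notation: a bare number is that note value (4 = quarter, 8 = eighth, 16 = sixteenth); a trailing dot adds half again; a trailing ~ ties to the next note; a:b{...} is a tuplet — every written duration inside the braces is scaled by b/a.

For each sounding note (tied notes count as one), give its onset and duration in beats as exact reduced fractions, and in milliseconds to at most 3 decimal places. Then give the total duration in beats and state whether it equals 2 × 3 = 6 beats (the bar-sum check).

1) 0.0ms=0b +1538.462ms=3b
2) 1538.462ms=3b +1538.462ms=3b
Σ=6b of 6 (117bpm 3/4) — PASS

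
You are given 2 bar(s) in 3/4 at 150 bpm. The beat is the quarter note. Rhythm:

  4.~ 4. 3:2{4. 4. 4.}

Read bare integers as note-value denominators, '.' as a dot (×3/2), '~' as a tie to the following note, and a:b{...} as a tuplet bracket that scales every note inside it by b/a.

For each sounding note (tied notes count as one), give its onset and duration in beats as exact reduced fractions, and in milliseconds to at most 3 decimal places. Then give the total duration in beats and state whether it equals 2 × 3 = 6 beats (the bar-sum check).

1) 0.0ms=0b +1200.0ms=3b
2) 1200.0ms=3b +400.0ms=1b
3) 1600.0ms=4b +400.0ms=1b
4) 2000.0ms=5b +400.0ms=1b
Σ=6b of 6 (150bpm 3/4) — PASS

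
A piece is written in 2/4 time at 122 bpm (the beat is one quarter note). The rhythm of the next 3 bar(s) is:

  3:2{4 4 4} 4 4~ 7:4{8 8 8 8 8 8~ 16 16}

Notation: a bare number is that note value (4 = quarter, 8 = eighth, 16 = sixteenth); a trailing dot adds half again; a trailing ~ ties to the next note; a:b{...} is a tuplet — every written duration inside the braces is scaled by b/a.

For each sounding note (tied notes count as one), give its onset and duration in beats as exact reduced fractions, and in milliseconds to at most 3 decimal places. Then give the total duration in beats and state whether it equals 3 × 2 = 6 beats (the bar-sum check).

1) 0.0ms=0b +327.869ms=2/3b
2) 327.869ms=2/3b +327.869ms=2/3b
3) 655.738ms=4/3b +327.869ms=2/3b
4) 983.607ms=2b +491.803ms=1b
5) 1475.41ms=3b +632.319ms=9/7b
6) 2107.728ms=30/7b +140.515ms=2/7b
7) 2248.244ms=32/7b +140.515ms=2/7b
8) 2388.759ms=34/7b +140.515ms=2/7b
9) 2529.274ms=36/7b +140.515ms=2/7b
10) 2669.789ms=38/7b +210.773ms=3/7b
11) 2880.562ms=41/7b +70.258ms=1/7b
Σ=6b of 6 (122bpm 2/4) — PASS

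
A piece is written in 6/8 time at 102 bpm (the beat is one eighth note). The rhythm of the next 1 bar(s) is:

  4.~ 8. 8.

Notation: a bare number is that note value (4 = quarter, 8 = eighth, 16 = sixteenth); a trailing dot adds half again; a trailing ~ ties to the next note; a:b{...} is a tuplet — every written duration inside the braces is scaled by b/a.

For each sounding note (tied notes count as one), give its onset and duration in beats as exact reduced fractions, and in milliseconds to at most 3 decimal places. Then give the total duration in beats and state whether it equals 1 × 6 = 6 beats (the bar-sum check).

1) 0.0ms=0b +2647.059ms=9/2b
2) 2647.059ms=9/2b +882.353ms=3/2b
Σ=6b of 6 (102bpm 6/8) — PASS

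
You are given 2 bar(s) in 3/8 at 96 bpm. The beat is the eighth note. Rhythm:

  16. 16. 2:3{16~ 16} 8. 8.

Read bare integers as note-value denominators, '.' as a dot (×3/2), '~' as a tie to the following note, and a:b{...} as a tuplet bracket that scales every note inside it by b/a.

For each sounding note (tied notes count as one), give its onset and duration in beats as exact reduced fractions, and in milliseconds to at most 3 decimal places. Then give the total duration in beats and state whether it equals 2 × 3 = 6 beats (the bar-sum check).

1) 0.0ms=0b +468.75ms=3/4b
2) 468.75ms=3/4b +468.75ms=3/4b
3) 937.5ms=3/2b +937.5ms=3/2b
4) 1875.0ms=3b +937.5ms=3/2b
5) 2812.5ms=9/2b +937.5ms=3/2b
Σ=6b of 6 (96bpm 3/8) — PASS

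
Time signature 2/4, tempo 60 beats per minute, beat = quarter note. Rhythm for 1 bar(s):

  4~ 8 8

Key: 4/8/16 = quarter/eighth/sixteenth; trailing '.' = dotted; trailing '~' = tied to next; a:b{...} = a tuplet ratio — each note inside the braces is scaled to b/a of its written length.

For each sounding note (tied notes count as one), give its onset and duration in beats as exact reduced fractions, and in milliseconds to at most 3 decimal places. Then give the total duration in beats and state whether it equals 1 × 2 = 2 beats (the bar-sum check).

1) 0.0ms=0b +1500.0ms=3/2b
2) 1500.0ms=3/2b +500.0ms=1/2b
Σ=2b of 2 (60bpm 2/4) — PASS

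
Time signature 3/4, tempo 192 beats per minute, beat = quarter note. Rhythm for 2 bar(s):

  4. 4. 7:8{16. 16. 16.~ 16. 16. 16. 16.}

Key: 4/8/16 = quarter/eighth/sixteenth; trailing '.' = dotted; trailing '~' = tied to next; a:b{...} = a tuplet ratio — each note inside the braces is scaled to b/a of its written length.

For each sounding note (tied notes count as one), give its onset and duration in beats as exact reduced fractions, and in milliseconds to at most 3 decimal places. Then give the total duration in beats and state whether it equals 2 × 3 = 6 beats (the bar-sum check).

1) 0.0ms=0b +468.75ms=3/2b
2) 468.75ms=3/2b +468.75ms=3/2b
3) 937.5ms=3b +133.929ms=3/7b
4) 1071.429ms=24/7b +133.929ms=3/7b
5) 1205.357ms=27/7b +267.857ms=6/7b
6) 1473.214ms=33/7b +133.929ms=3/7b
7) 1607.143ms=36/7b +133.929ms=3/7b
8) 1741.071ms=39/7b +133.929ms=3/7b
Σ=6b of 6 (192bpm 3/4) — PASS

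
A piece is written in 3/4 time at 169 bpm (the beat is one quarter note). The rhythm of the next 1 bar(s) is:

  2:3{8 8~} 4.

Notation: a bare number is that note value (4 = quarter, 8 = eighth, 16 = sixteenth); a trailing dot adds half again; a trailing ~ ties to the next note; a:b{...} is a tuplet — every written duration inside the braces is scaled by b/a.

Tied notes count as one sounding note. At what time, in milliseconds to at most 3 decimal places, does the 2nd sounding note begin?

note 2 onset = 3/4b = 266.272ms

1. 0.0ms @ 0 + 266.272ms (3/4)
2. 266.272ms @ 3/4 + 798.817ms (9/4)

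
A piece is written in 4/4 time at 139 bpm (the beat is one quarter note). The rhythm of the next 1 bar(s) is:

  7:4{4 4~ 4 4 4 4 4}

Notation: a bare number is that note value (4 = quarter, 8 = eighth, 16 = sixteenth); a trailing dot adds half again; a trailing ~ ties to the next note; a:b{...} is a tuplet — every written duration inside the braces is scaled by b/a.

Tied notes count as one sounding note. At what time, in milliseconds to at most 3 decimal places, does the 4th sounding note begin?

1. 0.0ms @ 0 + 246.66ms (4/7)
2. 246.66ms @ 4/7 + 493.32ms (8/7)
3. 739.979ms @ 12/7 + 246.66ms (4/7)
4. 986.639ms @ 16/7 + 246.66ms (4/7)
5. 1233.299ms @ 20/7 + 246.66ms (4/7)
6. 1479.959ms @ 24/7 + 246.66ms (4/7)

note 4 onset = 16/7b = 986.639ms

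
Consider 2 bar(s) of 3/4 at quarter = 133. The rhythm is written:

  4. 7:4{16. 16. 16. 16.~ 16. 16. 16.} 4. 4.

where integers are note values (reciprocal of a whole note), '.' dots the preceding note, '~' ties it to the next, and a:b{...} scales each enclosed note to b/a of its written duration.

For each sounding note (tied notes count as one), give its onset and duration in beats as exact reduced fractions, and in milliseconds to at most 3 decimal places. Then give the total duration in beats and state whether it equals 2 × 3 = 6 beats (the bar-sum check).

1) 0.0ms=0b +676.692ms=3/2b
2) 676.692ms=3/2b +96.67ms=3/14b
3) 773.362ms=12/7b +96.67ms=3/14b
4) 870.032ms=27/14b +96.67ms=3/14b
5) 966.702ms=15/7b +193.34ms=3/7b
6) 1160.043ms=18/7b +96.67ms=3/14b
7) 1256.713ms=39/14b +96.67ms=3/14b
8) 1353.383ms=3b +676.692ms=3/2b
9) 2030.075ms=9/2b +676.692ms=3/2b
Σ=6b of 6 (133bpm 3/4) — PASS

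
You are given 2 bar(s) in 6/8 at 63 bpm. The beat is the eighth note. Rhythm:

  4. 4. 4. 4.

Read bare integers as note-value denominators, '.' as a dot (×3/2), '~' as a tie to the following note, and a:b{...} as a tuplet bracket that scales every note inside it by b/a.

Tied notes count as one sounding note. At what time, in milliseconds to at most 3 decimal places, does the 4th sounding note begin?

note 4 onset = 9b = 8571.429ms

1. 0.0ms @ 0 + 2857.143ms (3)
2. 2857.143ms @ 3 + 2857.143ms (3)
3. 5714.286ms @ 6 + 2857.143ms (3)
4. 8571.429ms @ 9 + 2857.143ms (3)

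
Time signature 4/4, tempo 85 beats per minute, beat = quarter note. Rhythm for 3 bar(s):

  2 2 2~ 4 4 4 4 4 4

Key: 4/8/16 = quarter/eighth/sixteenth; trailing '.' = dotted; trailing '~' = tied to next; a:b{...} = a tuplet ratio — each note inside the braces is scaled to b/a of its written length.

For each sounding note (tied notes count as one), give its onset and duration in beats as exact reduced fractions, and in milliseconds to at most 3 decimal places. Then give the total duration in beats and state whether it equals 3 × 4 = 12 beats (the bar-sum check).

1) 0.0ms=0b +1411.765ms=2b
2) 1411.765ms=2b +1411.765ms=2b
3) 2823.529ms=4b +2117.647ms=3b
4) 4941.176ms=7b +705.882ms=1b
5) 5647.059ms=8b +705.882ms=1b
6) 6352.941ms=9b +705.882ms=1b
7) 7058.824ms=10b +705.882ms=1b
8) 7764.706ms=11b +705.882ms=1b
Σ=12b of 12 (85bpm 4/4) — PASS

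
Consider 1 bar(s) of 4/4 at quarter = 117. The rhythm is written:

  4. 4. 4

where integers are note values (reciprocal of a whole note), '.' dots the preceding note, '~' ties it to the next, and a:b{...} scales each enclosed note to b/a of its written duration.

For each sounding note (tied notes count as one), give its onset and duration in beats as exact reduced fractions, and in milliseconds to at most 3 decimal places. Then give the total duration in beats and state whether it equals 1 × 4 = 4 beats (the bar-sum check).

1) 0.0ms=0b +769.231ms=3/2b
2) 769.231ms=3/2b +769.231ms=3/2b
3) 1538.462ms=3b +512.821ms=1b
Σ=4b of 4 (117bpm 4/4) — PASS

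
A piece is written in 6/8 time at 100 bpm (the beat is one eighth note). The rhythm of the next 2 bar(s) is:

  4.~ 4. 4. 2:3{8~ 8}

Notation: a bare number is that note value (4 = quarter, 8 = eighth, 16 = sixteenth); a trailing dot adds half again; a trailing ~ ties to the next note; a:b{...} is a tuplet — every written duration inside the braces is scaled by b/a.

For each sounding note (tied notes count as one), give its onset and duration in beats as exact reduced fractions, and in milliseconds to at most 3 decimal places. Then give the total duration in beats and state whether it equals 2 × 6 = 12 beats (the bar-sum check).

1) 0.0ms=0b +3600.0ms=6b
2) 3600.0ms=6b +1800.0ms=3b
3) 5400.0ms=9b +1800.0ms=3b
Σ=12b of 12 (100bpm 6/8) — PASS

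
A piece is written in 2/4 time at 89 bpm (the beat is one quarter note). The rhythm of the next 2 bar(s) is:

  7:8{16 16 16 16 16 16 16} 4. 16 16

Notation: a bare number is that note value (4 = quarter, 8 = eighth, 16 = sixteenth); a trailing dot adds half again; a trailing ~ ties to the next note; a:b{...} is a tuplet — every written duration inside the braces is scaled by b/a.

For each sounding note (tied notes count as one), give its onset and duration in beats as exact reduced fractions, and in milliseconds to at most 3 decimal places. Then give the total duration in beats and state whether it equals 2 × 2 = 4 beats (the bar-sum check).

1) 0.0ms=0b +192.616ms=2/7b
2) 192.616ms=2/7b +192.616ms=2/7b
3) 385.233ms=4/7b +192.616ms=2/7b
4) 577.849ms=6/7b +192.616ms=2/7b
5) 770.465ms=8/7b +192.616ms=2/7b
6) 963.082ms=10/7b +192.616ms=2/7b
7) 1155.698ms=12/7b +192.616ms=2/7b
8) 1348.315ms=2b +1011.236ms=3/2b
9) 2359.551ms=7/2b +168.539ms=1/4b
10) 2528.09ms=15/4b +168.539ms=1/4b
Σ=4b of 4 (89bpm 2/4) — PASS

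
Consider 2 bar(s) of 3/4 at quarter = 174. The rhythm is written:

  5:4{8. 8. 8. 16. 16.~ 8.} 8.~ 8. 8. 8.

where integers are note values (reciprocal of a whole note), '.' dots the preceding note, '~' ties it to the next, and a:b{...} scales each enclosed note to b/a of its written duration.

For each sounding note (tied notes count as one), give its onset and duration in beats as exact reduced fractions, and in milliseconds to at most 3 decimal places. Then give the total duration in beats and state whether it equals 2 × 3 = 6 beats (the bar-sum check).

1) 0.0ms=0b +206.897ms=3/5b
2) 206.897ms=3/5b +206.897ms=3/5b
3) 413.793ms=6/5b +206.897ms=3/5b
4) 620.69ms=9/5b +103.448ms=3/10b
5) 724.138ms=21/10b +310.345ms=9/10b
6) 1034.483ms=3b +517.241ms=3/2b
7) 1551.724ms=9/2b +258.621ms=3/4b
8) 1810.345ms=21/4b +258.621ms=3/4b
Σ=6b of 6 (174bpm 3/4) — PASS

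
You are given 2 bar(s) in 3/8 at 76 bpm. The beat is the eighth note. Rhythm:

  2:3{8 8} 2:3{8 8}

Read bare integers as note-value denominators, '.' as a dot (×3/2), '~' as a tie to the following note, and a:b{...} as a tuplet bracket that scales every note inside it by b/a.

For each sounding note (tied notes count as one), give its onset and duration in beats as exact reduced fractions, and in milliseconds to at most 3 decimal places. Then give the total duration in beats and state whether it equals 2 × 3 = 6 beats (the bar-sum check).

1) 0.0ms=0b +1184.211ms=3/2b
2) 1184.211ms=3/2b +1184.211ms=3/2b
3) 2368.421ms=3b +1184.211ms=3/2b
4) 3552.632ms=9/2b +1184.211ms=3/2b
Σ=6b of 6 (76bpm 3/8) — PASS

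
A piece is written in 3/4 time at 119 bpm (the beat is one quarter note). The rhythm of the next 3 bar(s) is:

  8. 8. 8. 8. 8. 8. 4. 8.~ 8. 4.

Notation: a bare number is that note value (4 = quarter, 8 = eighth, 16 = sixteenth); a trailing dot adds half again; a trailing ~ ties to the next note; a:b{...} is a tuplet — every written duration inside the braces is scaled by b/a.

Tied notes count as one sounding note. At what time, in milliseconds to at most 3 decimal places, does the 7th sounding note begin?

note 7 onset = 9/2b = 2268.908ms

1. 0.0ms @ 0 + 378.151ms (3/4)
2. 378.151ms @ 3/4 + 378.151ms (3/4)
3. 756.303ms @ 3/2 + 378.151ms (3/4)
4. 1134.454ms @ 9/4 + 378.151ms (3/4)
5. 1512.605ms @ 3 + 378.151ms (3/4)
6. 1890.756ms @ 15/4 + 378.151ms (3/4)
7. 2268.908ms @ 9/2 + 756.303ms (3/2)
8. 3025.21ms @ 6 + 756.303ms (3/2)
9. 3781.513ms @ 15/2 + 756.303ms (3/2)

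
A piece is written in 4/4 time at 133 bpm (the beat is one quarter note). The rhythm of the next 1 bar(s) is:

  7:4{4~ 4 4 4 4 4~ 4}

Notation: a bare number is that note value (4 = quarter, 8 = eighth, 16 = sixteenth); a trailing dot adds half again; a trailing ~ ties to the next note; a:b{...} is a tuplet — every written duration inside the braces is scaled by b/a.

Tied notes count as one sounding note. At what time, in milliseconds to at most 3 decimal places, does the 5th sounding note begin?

note 5 onset = 20/7b = 1288.937ms

1. 0.0ms @ 0 + 515.575ms (8/7)
2. 515.575ms @ 8/7 + 257.787ms (4/7)
3. 773.362ms @ 12/7 + 257.787ms (4/7)
4. 1031.149ms @ 16/7 + 257.787ms (4/7)
5. 1288.937ms @ 20/7 + 515.575ms (8/7)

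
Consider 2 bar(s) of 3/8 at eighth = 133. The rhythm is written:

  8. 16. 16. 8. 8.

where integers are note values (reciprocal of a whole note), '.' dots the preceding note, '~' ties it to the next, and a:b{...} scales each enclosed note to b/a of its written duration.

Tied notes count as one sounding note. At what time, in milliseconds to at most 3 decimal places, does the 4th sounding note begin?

1. 0.0ms @ 0 + 676.692ms (3/2)
2. 676.692ms @ 3/2 + 338.346ms (3/4)
3. 1015.038ms @ 9/4 + 338.346ms (3/4)
4. 1353.383ms @ 3 + 676.692ms (3/2)
5. 2030.075ms @ 9/2 + 676.692ms (3/2)

note 4 onset = 3b = 1353.383ms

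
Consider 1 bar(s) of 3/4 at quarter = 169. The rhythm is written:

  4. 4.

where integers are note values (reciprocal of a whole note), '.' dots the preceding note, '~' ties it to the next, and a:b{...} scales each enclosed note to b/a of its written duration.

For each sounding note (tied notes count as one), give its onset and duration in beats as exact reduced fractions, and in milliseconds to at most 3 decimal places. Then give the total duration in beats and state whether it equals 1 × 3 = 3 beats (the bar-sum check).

1) 0.0ms=0b +532.544ms=3/2b
2) 532.544ms=3/2b +532.544ms=3/2b
Σ=3b of 3 (169bpm 3/4) — PASS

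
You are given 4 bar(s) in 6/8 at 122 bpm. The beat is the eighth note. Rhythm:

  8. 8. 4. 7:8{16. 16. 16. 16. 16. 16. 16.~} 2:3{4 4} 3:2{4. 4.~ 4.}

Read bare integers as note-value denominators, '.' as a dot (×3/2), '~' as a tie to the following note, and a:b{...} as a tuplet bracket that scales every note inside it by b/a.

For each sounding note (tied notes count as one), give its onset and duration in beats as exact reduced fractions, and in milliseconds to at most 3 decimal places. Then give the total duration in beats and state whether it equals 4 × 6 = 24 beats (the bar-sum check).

1) 0.0ms=0b +737.705ms=3/2b
2) 737.705ms=3/2b +737.705ms=3/2b
3) 1475.41ms=3b +1475.41ms=3b
4) 2950.82ms=6b +421.546ms=6/7b
5) 3372.365ms=48/7b +421.546ms=6/7b
6) 3793.911ms=54/7b +421.546ms=6/7b
7) 4215.457ms=60/7b +421.546ms=6/7b
8) 4637.002ms=66/7b +421.546ms=6/7b
9) 5058.548ms=72/7b +421.546ms=6/7b
10) 5480.094ms=78/7b +1896.956ms=27/7b
11) 7377.049ms=15b +1475.41ms=3b
12) 8852.459ms=18b +983.607ms=2b
13) 9836.066ms=20b +1967.213ms=4b
Σ=24b of 24 (122bpm 6/8) — PASS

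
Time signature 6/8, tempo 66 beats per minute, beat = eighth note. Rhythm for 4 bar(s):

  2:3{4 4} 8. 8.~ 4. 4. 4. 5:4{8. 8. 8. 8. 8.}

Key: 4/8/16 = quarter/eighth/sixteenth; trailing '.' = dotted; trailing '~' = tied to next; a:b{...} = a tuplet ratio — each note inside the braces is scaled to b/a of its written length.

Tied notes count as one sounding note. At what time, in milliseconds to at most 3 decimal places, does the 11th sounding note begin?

1. 0.0ms @ 0 + 2727.273ms (3)
2. 2727.273ms @ 3 + 2727.273ms (3)
3. 5454.545ms @ 6 + 1363.636ms (3/2)
4. 6818.182ms @ 15/2 + 4090.909ms (9/2)
5. 10909.091ms @ 12 + 2727.273ms (3)
6. 13636.364ms @ 15 + 2727.273ms (3)
7. 16363.636ms @ 18 + 1090.909ms (6/5)
8. 17454.545ms @ 96/5 + 1090.909ms (6/5)
9. 18545.455ms @ 102/5 + 1090.909ms (6/5)
10. 19636.364ms @ 108/5 + 1090.909ms (6/5)
11. 20727.273ms @ 114/5 + 1090.909ms (6/5)

note 11 onset = 114/5b = 20727.273ms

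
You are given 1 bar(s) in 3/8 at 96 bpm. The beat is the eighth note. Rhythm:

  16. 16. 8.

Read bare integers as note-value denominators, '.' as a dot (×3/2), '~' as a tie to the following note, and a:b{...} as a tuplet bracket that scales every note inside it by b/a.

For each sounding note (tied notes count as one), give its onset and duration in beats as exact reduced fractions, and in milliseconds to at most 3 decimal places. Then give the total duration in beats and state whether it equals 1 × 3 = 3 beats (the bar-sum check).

1) 0.0ms=0b +468.75ms=3/4b
2) 468.75ms=3/4b +468.75ms=3/4b
3) 937.5ms=3/2b +937.5ms=3/2b
Σ=3b of 3 (96bpm 3/8) — PASS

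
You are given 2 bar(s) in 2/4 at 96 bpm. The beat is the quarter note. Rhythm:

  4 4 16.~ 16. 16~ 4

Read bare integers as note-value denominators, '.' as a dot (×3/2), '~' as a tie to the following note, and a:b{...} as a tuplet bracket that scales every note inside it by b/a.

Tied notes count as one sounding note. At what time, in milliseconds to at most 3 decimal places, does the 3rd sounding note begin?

note 3 onset = 2b = 1250.0ms

1. 0.0ms @ 0 + 625.0ms (1)
2. 625.0ms @ 1 + 625.0ms (1)
3. 1250.0ms @ 2 + 468.75ms (3/4)
4. 1718.75ms @ 11/4 + 781.25ms (5/4)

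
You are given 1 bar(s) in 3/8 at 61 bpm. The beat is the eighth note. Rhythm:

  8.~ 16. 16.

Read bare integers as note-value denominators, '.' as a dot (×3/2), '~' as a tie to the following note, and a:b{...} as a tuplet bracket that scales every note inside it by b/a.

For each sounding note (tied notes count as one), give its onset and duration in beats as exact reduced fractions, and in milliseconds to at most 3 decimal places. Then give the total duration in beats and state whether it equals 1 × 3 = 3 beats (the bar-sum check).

1) 0.0ms=0b +2213.115ms=9/4b
2) 2213.115ms=9/4b +737.705ms=3/4b
Σ=3b of 3 (61bpm 3/8) — PASS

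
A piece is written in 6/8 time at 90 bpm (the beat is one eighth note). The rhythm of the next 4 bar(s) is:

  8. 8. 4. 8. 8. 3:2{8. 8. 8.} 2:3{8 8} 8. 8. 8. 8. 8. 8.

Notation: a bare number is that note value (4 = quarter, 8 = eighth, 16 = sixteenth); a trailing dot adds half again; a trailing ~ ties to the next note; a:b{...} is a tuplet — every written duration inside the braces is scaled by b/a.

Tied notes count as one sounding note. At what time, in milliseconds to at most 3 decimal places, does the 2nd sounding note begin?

note 2 onset = 3/2b = 1000.0ms

1. 0.0ms @ 0 + 1000.0ms (3/2)
2. 1000.0ms @ 3/2 + 1000.0ms (3/2)
3. 2000.0ms @ 3 + 2000.0ms (3)
4. 4000.0ms @ 6 + 1000.0ms (3/2)
5. 5000.0ms @ 15/2 + 1000.0ms (3/2)
6. 6000.0ms @ 9 + 666.667ms (1)
7. 6666.667ms @ 10 + 666.667ms (1)
8. 7333.333ms @ 11 + 666.667ms (1)
9. 8000.0ms @ 12 + 1000.0ms (3/2)
10. 9000.0ms @ 27/2 + 1000.0ms (3/2)
11. 10000.0ms @ 15 + 1000.0ms (3/2)
12. 11000.0ms @ 33/2 + 1000.0ms (3/2)
13. 12000.0ms @ 18 + 1000.0ms (3/2)
14. 13000.0ms @ 39/2 + 1000.0ms (3/2)
15. 14000.0ms @ 21 + 1000.0ms (3/2)
16. 15000.0ms @ 45/2 + 1000.0ms (3/2)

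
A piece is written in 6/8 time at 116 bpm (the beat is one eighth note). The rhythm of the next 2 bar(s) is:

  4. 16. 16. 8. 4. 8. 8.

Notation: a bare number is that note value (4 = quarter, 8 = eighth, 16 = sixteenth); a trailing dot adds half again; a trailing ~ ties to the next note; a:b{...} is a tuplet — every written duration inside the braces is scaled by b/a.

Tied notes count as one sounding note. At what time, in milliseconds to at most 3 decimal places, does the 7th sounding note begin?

note 7 onset = 21/2b = 5431.034ms

1. 0.0ms @ 0 + 1551.724ms (3)
2. 1551.724ms @ 3 + 387.931ms (3/4)
3. 1939.655ms @ 15/4 + 387.931ms (3/4)
4. 2327.586ms @ 9/2 + 775.862ms (3/2)
5. 3103.448ms @ 6 + 1551.724ms (3)
6. 4655.172ms @ 9 + 775.862ms (3/2)
7. 5431.034ms @ 21/2 + 775.862ms (3/2)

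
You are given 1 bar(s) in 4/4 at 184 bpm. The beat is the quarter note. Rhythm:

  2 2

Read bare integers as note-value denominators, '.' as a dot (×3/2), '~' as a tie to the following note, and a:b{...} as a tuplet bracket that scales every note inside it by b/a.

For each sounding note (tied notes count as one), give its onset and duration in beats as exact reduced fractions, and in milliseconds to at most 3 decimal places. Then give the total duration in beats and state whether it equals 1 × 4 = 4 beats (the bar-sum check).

1) 0.0ms=0b +652.174ms=2b
2) 652.174ms=2b +652.174ms=2b
Σ=4b of 4 (184bpm 4/4) — PASS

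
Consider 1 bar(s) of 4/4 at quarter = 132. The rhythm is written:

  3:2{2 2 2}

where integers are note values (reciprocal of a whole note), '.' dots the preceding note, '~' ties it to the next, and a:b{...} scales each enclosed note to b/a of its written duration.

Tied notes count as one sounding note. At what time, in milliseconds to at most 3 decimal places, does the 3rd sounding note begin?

note 3 onset = 8/3b = 1212.121ms

1. 0.0ms @ 0 + 606.061ms (4/3)
2. 606.061ms @ 4/3 + 606.061ms (4/3)
3. 1212.121ms @ 8/3 + 606.061ms (4/3)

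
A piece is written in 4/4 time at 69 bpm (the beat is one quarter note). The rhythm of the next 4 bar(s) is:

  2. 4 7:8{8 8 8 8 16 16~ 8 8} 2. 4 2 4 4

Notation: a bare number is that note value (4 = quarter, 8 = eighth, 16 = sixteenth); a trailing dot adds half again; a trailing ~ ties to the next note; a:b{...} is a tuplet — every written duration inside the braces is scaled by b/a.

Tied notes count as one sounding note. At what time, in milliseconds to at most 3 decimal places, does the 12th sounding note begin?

note 12 onset = 12b = 10434.783ms

1. 0.0ms @ 0 + 2608.696ms (3)
2. 2608.696ms @ 3 + 869.565ms (1)
3. 3478.261ms @ 4 + 496.894ms (4/7)
4. 3975.155ms @ 32/7 + 496.894ms (4/7)
5. 4472.05ms @ 36/7 + 496.894ms (4/7)
6. 4968.944ms @ 40/7 + 496.894ms (4/7)
7. 5465.839ms @ 44/7 + 248.447ms (2/7)
8. 5714.286ms @ 46/7 + 745.342ms (6/7)
9. 6459.627ms @ 52/7 + 496.894ms (4/7)
10. 6956.522ms @ 8 + 2608.696ms (3)
11. 9565.217ms @ 11 + 869.565ms (1)
12. 10434.783ms @ 12 + 1739.13ms (2)
13. 12173.913ms @ 14 + 869.565ms (1)
14. 13043.478ms @ 15 + 869.565ms (1)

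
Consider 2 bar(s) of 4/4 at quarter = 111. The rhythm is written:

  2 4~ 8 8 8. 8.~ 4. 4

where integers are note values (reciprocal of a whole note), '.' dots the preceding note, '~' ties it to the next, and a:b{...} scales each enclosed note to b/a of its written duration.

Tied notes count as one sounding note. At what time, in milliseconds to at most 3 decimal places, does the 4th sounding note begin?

1. 0.0ms @ 0 + 1081.081ms (2)
2. 1081.081ms @ 2 + 810.811ms (3/2)
3. 1891.892ms @ 7/2 + 270.27ms (1/2)
4. 2162.162ms @ 4 + 405.405ms (3/4)
5. 2567.568ms @ 19/4 + 1216.216ms (9/4)
6. 3783.784ms @ 7 + 540.541ms (1)

note 4 onset = 4b = 2162.162ms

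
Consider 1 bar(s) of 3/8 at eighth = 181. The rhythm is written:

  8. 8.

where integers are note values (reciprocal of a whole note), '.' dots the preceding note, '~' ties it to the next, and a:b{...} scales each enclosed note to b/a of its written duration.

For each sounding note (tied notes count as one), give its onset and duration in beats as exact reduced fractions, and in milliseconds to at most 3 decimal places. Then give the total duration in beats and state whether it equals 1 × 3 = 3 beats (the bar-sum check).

1) 0.0ms=0b +497.238ms=3/2b
2) 497.238ms=3/2b +497.238ms=3/2b
Σ=3b of 3 (181bpm 3/8) — PASS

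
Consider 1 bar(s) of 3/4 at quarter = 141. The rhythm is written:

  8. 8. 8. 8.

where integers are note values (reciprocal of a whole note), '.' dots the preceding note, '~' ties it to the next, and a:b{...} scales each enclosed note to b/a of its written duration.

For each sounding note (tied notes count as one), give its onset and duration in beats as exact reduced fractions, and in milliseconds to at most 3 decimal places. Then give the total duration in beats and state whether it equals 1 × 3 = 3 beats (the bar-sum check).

1) 0.0ms=0b +319.149ms=3/4b
2) 319.149ms=3/4b +319.149ms=3/4b
3) 638.298ms=3/2b +319.149ms=3/4b
4) 957.447ms=9/4b +319.149ms=3/4b
Σ=3b of 3 (141bpm 3/4) — PASS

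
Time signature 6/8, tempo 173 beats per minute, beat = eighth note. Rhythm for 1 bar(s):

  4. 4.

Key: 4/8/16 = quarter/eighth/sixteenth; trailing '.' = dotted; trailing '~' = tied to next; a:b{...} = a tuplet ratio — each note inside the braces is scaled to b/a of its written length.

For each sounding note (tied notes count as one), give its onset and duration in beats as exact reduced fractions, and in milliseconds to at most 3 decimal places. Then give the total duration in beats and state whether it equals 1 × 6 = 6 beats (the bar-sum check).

1) 0.0ms=0b +1040.462ms=3b
2) 1040.462ms=3b +1040.462ms=3b
Σ=6b of 6 (173bpm 6/8) — PASS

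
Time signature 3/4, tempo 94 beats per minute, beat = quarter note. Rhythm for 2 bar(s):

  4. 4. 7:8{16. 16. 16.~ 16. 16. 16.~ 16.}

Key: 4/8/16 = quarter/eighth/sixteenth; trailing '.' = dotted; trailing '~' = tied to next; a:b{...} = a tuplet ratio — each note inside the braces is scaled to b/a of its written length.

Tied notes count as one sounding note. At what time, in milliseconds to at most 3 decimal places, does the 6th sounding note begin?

1. 0.0ms @ 0 + 957.447ms (3/2)
2. 957.447ms @ 3/2 + 957.447ms (3/2)
3. 1914.894ms @ 3 + 273.556ms (3/7)
4. 2188.45ms @ 24/7 + 273.556ms (3/7)
5. 2462.006ms @ 27/7 + 547.112ms (6/7)
6. 3009.119ms @ 33/7 + 273.556ms (3/7)
7. 3282.675ms @ 36/7 + 547.112ms (6/7)

note 6 onset = 33/7b = 3009.119ms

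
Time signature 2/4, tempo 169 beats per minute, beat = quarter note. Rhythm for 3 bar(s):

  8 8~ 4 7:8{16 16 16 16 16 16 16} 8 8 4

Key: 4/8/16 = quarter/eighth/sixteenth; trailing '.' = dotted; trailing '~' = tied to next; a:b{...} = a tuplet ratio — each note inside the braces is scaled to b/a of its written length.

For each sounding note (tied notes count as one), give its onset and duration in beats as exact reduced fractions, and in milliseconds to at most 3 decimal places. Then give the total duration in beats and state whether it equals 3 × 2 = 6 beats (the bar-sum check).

1) 0.0ms=0b +177.515ms=1/2b
2) 177.515ms=1/2b +532.544ms=3/2b
3) 710.059ms=2b +101.437ms=2/7b
4) 811.496ms=16/7b +101.437ms=2/7b
5) 912.933ms=18/7b +101.437ms=2/7b
6) 1014.37ms=20/7b +101.437ms=2/7b
7) 1115.807ms=22/7b +101.437ms=2/7b
8) 1217.244ms=24/7b +101.437ms=2/7b
9) 1318.681ms=26/7b +101.437ms=2/7b
10) 1420.118ms=4b +177.515ms=1/2b
11) 1597.633ms=9/2b +177.515ms=1/2b
12) 1775.148ms=5b +355.03ms=1b
Σ=6b of 6 (169bpm 2/4) — PASS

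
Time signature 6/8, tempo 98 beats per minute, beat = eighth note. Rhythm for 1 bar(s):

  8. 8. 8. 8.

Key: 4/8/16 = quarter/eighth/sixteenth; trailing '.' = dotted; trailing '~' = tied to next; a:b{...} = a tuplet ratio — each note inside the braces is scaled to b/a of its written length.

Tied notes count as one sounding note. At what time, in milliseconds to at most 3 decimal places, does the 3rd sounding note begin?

1. 0.0ms @ 0 + 918.367ms (3/2)
2. 918.367ms @ 3/2 + 918.367ms (3/2)
3. 1836.735ms @ 3 + 918.367ms (3/2)
4. 2755.102ms @ 9/2 + 918.367ms (3/2)

note 3 onset = 3b = 1836.735ms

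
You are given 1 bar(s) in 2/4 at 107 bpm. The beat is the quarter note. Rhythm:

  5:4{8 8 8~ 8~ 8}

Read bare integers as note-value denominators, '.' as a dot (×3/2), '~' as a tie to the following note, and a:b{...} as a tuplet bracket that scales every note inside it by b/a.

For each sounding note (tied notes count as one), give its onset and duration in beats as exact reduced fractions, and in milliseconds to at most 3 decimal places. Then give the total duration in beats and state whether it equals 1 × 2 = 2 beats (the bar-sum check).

1) 0.0ms=0b +224.299ms=2/5b
2) 224.299ms=2/5b +224.299ms=2/5b
3) 448.598ms=4/5b +672.897ms=6/5b
Σ=2b of 2 (107bpm 2/4) — PASS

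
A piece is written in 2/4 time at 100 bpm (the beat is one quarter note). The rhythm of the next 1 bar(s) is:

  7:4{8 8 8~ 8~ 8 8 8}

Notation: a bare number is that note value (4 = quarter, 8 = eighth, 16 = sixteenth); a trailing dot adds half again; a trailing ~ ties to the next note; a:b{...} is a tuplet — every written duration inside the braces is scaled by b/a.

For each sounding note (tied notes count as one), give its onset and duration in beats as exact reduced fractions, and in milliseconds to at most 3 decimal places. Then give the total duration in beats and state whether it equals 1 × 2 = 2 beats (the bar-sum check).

1) 0.0ms=0b +171.429ms=2/7b
2) 171.429ms=2/7b +171.429ms=2/7b
3) 342.857ms=4/7b +514.286ms=6/7b
4) 857.143ms=10/7b +171.429ms=2/7b
5) 1028.571ms=12/7b +171.429ms=2/7b
Σ=2b of 2 (100bpm 2/4) — PASS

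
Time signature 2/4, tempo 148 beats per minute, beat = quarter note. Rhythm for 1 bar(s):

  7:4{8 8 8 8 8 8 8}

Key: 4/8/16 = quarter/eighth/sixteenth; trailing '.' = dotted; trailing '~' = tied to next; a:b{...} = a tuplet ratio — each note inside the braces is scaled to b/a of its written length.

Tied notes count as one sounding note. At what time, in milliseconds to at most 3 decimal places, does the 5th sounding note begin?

1. 0.0ms @ 0 + 115.83ms (2/7)
2. 115.83ms @ 2/7 + 115.83ms (2/7)
3. 231.66ms @ 4/7 + 115.83ms (2/7)
4. 347.49ms @ 6/7 + 115.83ms (2/7)
5. 463.32ms @ 8/7 + 115.83ms (2/7)
6. 579.151ms @ 10/7 + 115.83ms (2/7)
7. 694.981ms @ 12/7 + 115.83ms (2/7)

note 5 onset = 8/7b = 463.32ms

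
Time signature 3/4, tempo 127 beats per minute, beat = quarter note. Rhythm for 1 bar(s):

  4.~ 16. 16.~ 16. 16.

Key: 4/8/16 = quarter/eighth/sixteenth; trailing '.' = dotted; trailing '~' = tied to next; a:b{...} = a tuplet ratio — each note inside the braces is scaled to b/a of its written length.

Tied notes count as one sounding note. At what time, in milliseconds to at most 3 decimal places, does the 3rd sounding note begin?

1. 0.0ms @ 0 + 885.827ms (15/8)
2. 885.827ms @ 15/8 + 354.331ms (3/4)
3. 1240.157ms @ 21/8 + 177.165ms (3/8)

note 3 onset = 21/8b = 1240.157ms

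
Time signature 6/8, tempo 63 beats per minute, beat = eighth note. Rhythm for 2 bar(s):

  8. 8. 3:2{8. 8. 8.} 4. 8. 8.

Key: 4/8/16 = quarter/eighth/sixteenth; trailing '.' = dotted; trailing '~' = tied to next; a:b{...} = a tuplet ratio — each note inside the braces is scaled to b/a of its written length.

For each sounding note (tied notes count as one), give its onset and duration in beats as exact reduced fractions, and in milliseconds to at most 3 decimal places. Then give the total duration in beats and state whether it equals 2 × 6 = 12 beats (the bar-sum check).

1) 0.0ms=0b +1428.571ms=3/2b
2) 1428.571ms=3/2b +1428.571ms=3/2b
3) 2857.143ms=3b +952.381ms=1b
4) 3809.524ms=4b +952.381ms=1b
5) 4761.905ms=5b +952.381ms=1b
6) 5714.286ms=6b +2857.143ms=3b
7) 8571.429ms=9b +1428.571ms=3/2b
8) 10000.0ms=21/2b +1428.571ms=3/2b
Σ=12b of 12 (63bpm 6/8) — PASS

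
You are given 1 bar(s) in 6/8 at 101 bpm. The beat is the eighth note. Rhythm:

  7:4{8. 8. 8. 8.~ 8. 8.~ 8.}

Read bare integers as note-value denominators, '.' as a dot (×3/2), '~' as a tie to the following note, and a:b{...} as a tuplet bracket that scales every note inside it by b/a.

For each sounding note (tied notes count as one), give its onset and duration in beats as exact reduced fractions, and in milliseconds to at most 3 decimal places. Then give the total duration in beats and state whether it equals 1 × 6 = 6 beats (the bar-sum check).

1) 0.0ms=0b +509.194ms=6/7b
2) 509.194ms=6/7b +509.194ms=6/7b
3) 1018.388ms=12/7b +509.194ms=6/7b
4) 1527.581ms=18/7b +1018.388ms=12/7b
5) 2545.969ms=30/7b +1018.388ms=12/7b
Σ=6b of 6 (101bpm 6/8) — PASS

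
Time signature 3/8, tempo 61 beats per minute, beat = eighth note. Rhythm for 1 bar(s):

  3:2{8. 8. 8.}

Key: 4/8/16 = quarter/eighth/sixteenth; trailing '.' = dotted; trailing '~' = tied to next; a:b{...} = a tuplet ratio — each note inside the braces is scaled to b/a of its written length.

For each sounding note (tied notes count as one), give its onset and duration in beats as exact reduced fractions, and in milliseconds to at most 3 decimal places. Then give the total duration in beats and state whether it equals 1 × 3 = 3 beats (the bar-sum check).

1) 0.0ms=0b +983.607ms=1b
2) 983.607ms=1b +983.607ms=1b
3) 1967.213ms=2b +983.607ms=1b
Σ=3b of 3 (61bpm 3/8) — PASS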